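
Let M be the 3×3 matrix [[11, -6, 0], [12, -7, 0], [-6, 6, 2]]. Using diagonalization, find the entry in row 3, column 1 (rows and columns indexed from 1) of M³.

Characteristic polynomial: s^3 - 6s^2 + 3s + 10 = (s - 5)(s - 2)(s + 1), so the eigenvalues are -1, 2, 5.
s=5: eigenvector (1, 1, 0).
s=-1: eigenvector (1, 2, -2).
s=2: eigenvector (0, 0, 1).
P = [[1, 1, 0], [1, 2, 0], [0, -2, 1]], D = diag(5, -1, 2), P⁻¹ = [[2, -1, 0], [-1, 1, 0], [-2, 2, 1]].
M³ = P·diag(125, -1, 8)·P⁻¹ = [[251, -126, 0], [252, -127, 0], [-18, 18, 8]].
The requested entry is -18.

-18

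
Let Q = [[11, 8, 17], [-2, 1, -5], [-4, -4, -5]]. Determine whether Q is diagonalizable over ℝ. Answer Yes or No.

No

Characteristic polynomial: p(t) = t^3 - 7t^2 + 15t - 9 = (t - 3)^2(t - 1).
t = 3 has algebraic multiplicity 2; rank(Q − 3I) = 2, so geometric multiplicity = 1.
Geometric multiplicity < algebraic multiplicity, so Q is not diagonalizable.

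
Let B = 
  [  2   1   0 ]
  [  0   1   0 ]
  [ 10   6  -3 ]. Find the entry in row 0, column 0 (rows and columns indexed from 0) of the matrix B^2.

Characteristic polynomial: s^3 - 7s + 6 = (s - 2)(s - 1)(s + 3), so the eigenvalues are -3, 1, 2.
s=2: eigenvector (1, 0, 2).
s=1: eigenvector (-1, 1, -1).
s=-3: eigenvector (0, 0, 1).
P = [[1, -1, 0], [0, 1, 0], [2, -1, 1]], D = diag(2, 1, -3), P⁻¹ = [[1, 1, 0], [0, 1, 0], [-2, -1, 1]].
B² = P·diag(4, 1, 9)·P⁻¹ = [[4, 3, 0], [0, 1, 0], [-10, -2, 9]].
The requested entry is 4.

4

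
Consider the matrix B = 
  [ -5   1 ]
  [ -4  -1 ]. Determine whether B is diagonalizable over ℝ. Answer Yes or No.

Characteristic polynomial: p(t) = t^2 + 6t + 9 = (t + 3)^2.
t = -3 has algebraic multiplicity 2; rank(B + 3I) = 1, so geometric multiplicity = 1.
Geometric multiplicity < algebraic multiplicity, so B is not diagonalizable.

No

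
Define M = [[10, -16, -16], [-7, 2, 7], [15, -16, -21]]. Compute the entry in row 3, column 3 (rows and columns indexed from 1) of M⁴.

3185

Characteristic polynomial: μ^3 + 9μ^2 + 8μ - 60 = (μ - 2)(μ + 5)(μ + 6), so the eigenvalues are -6, -5, 2.
μ=-6: eigenvector (1, 0, 1).
μ=2: eigenvector (-2, 1, -2).
μ=-5: eigenvector (0, -1, 1).
P = [[1, -2, 0], [0, 1, -1], [1, -2, 1]], D = diag(-6, 2, -5), P⁻¹ = [[-1, 2, 2], [-1, 1, 1], [-1, 0, 1]].
M⁴ = P·diag(1296, 16, 625)·P⁻¹ = [[-1264, 2560, 2560], [609, 16, -609], [-1889, 2560, 3185]].
The requested entry is 3185.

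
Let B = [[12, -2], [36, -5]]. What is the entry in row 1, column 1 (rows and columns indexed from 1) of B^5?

Characteristic polynomial: μ^2 - 7μ + 12 = (μ - 4)(μ - 3), so the eigenvalues are 3, 4.
μ=4: eigenvector (1, 4).
μ=3: eigenvector (2, 9).
P = [[1, 2], [4, 9]], D = diag(4, 3), P⁻¹ = [[9, -2], [-4, 1]].
B⁵ = P·diag(1024, 243)·P⁻¹ = [[7272, -1562], [28116, -6005]].
The requested entry is 7272.

7272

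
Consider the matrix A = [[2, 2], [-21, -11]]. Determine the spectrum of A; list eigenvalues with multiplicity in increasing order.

Characteristic polynomial: p(t) = t^2 + 9t + 20 = (t + 4)(t + 5).
Roots (with multiplicity): -5, -4.

-5, -4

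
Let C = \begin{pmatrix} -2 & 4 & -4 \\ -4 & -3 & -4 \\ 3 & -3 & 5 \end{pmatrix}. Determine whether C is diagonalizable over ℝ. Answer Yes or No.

Characteristic polynomial: p(t) = t^3 - 3t - 2 = (t - 2)(t + 1)^2.
t = -1 has algebraic multiplicity 2; rank(C + 1I) = 2, so geometric multiplicity = 1.
Geometric multiplicity < algebraic multiplicity, so C is not diagonalizable.

No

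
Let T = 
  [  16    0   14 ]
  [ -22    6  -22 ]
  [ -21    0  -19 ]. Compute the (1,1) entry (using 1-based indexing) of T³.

Characteristic polynomial: μ^3 - 3μ^2 - 28μ + 60 = (μ - 6)(μ - 2)(μ + 5), so the eigenvalues are -5, 2, 6.
μ=2: eigenvector (1, 0, -1).
μ=6: eigenvector (0, 1, 0).
μ=-5: eigenvector (-2, 2, 3).
P = [[1, 0, -2], [0, 1, 2], [-1, 0, 3]], D = diag(2, 6, -5), P⁻¹ = [[3, 0, 2], [-2, 1, -2], [1, 0, 1]].
T³ = P·diag(8, 216, -125)·P⁻¹ = [[274, 0, 266], [-682, 216, -682], [-399, 0, -391]].
The requested entry is 274.

274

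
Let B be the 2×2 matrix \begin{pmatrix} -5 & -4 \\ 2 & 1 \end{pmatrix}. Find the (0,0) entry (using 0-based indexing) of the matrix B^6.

1457

Characteristic polynomial: r^2 + 4r + 3 = (r + 1)(r + 3), so the eigenvalues are -3, -1.
r=-3: eigenvector (-2, 1).
r=-1: eigenvector (-1, 1).
P = [[-2, -1], [1, 1]], D = diag(-3, -1), P⁻¹ = [[-1, -1], [1, 2]].
B⁶ = P·diag(729, 1)·P⁻¹ = [[1457, 1456], [-728, -727]].
The requested entry is 1457.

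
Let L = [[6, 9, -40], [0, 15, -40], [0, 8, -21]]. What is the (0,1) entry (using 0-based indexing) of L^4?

Characteristic polynomial: μ^3 - 31μ - 30 = (μ - 6)(μ + 1)(μ + 5), so the eigenvalues are -5, -1, 6.
μ=-5: eigenvector (2, 2, 1).
μ=-1: eigenvector (5, 5, 2).
μ=6: eigenvector (1, 0, 0).
P = [[2, 5, 1], [2, 5, 0], [1, 2, 0]], D = diag(-5, -1, 6), P⁻¹ = [[0, -2, 5], [0, 1, -2], [1, -1, 0]].
L⁴ = P·diag(625, 1, 1296)·P⁻¹ = [[1296, -3791, 6240], [0, -2495, 6240], [0, -1248, 3121]].
The requested entry is -3791.

-3791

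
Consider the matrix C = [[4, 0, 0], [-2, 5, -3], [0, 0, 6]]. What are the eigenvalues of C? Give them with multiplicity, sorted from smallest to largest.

4, 5, 6

Characteristic polynomial: p(μ) = μ^3 - 15μ^2 + 74μ - 120 = (μ - 6)(μ - 5)(μ - 4).
Roots (with multiplicity): 4, 5, 6.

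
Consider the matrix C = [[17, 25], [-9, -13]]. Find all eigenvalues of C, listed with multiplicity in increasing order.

Characteristic polynomial: p(μ) = μ^2 - 4μ + 4 = (μ - 2)^2.
Roots (with multiplicity): 2, 2.

2, 2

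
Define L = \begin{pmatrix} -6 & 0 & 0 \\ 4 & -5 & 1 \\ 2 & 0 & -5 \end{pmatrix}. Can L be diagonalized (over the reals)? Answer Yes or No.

No

Characteristic polynomial: p(λ) = λ^3 + 16λ^2 + 85λ + 150 = (λ + 5)^2(λ + 6).
λ = -5 has algebraic multiplicity 2; rank(L + 5I) = 2, so geometric multiplicity = 1.
Geometric multiplicity < algebraic multiplicity, so L is not diagonalizable.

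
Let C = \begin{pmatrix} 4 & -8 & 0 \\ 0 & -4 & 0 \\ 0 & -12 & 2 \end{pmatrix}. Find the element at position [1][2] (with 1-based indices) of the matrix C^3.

-128

Characteristic polynomial: λ^3 - 2λ^2 - 16λ + 32 = (λ - 4)(λ - 2)(λ + 4), so the eigenvalues are -4, 2, 4.
λ=4: eigenvector (1, 0, 0).
λ=-4: eigenvector (1, 1, 2).
λ=2: eigenvector (0, 0, 1).
P = [[1, 1, 0], [0, 1, 0], [0, 2, 1]], D = diag(4, -4, 2), P⁻¹ = [[1, -1, 0], [0, 1, 0], [0, -2, 1]].
C³ = P·diag(64, -64, 8)·P⁻¹ = [[64, -128, 0], [0, -64, 0], [0, -144, 8]].
The requested entry is -128.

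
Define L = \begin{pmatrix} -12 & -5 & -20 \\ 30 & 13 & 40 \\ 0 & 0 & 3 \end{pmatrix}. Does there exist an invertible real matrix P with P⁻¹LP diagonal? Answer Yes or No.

Characteristic polynomial: p(t) = t^3 - 4t^2 - 3t + 18 = (t - 3)^2(t + 2).
t = 3 has algebraic multiplicity 2; rank(L − 3I) = 1, so geometric multiplicity = 2.
Every eigenvalue has geometric = algebraic multiplicity, so L is diagonalizable.

Yes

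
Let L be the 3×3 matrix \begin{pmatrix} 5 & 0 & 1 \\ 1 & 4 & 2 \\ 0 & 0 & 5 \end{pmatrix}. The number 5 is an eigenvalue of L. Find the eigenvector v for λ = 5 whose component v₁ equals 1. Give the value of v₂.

L − 5I = [[0, 0, 1], [1, -1, 2], [0, 0, 0]].
Solving (L − 5I)v = 0 gives the eigenspace spanned by (1, 1, 0).
With v₁ = 1, v = (1, 1, 0), so v₂ = 1.

1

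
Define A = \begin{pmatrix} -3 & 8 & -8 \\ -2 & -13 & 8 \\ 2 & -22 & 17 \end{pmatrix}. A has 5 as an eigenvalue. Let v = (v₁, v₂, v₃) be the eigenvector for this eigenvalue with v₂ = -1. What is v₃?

-2

A − 5I = [[-8, 8, -8], [-2, -18, 8], [2, -22, 12]].
Solving (A − 5I)v = 0 gives the eigenspace spanned by (1, -1, -2).
With v₂ = -1, v = (1, -1, -2), so v₃ = -2.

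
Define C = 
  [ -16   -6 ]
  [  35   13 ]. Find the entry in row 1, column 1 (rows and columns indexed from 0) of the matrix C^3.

Characteristic polynomial: μ^2 + 3μ + 2 = (μ + 1)(μ + 2), so the eigenvalues are -2, -1.
μ=-1: eigenvector (2, -5).
μ=-2: eigenvector (-3, 7).
P = [[2, -3], [-5, 7]], D = diag(-1, -2), P⁻¹ = [[-7, -3], [-5, -2]].
C³ = P·diag(-1, -8)·P⁻¹ = [[-106, -42], [245, 97]].
The requested entry is 97.

97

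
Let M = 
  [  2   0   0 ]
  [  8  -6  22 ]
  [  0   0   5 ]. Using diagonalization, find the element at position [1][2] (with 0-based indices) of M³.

682

Characteristic polynomial: λ^3 - λ^2 - 32λ + 60 = (λ - 5)(λ - 2)(λ + 6), so the eigenvalues are -6, 2, 5.
λ=5: eigenvector (0, 2, 1).
λ=2: eigenvector (1, 1, 0).
λ=-6: eigenvector (0, -1, 0).
P = [[0, 1, 0], [2, 1, -1], [1, 0, 0]], D = diag(5, 2, -6), P⁻¹ = [[0, 0, 1], [1, 0, 0], [1, -1, 2]].
M³ = P·diag(125, 8, -216)·P⁻¹ = [[8, 0, 0], [224, -216, 682], [0, 0, 125]].
The requested entry is 682.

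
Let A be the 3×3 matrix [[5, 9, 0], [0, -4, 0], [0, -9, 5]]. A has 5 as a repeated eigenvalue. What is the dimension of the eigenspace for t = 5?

2

A − 5I = [[0, 9, 0], [0, -9, 0], [0, -9, 0]].
This matrix has rank 1, so its null space has dimension 3 − 1 = 2.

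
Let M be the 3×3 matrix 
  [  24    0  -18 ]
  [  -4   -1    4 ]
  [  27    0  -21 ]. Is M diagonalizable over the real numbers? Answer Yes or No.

Characteristic polynomial: p(λ) = λ^3 - 2λ^2 - 21λ - 18 = (λ - 6)(λ + 1)(λ + 3).
All 3 eigenvalues are distinct, so M is diagonalizable.

Yes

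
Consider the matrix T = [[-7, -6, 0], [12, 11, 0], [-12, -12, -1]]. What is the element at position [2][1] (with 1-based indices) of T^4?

1248

Characteristic polynomial: λ^3 - 3λ^2 - 9λ - 5 = (λ - 5)(λ + 1)^2, so the eigenvalues are -1, -1, 5.
λ=-1: eigenvector (1, -1, 0).
λ=5: eigenvector (-1, 2, -2).
λ=-1: eigenvector (0, 0, 1).
P = [[1, -1, 0], [-1, 2, 0], [0, -2, 1]], D = diag(-1, 5, -1), P⁻¹ = [[2, 1, 0], [1, 1, 0], [2, 2, 1]].
T⁴ = P·diag(1, 625, 1)·P⁻¹ = [[-623, -624, 0], [1248, 1249, 0], [-1248, -1248, 1]].
The requested entry is 1248.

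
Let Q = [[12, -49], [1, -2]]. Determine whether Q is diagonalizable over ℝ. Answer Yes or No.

No

Characteristic polynomial: p(μ) = μ^2 - 10μ + 25 = (μ - 5)^2.
μ = 5 has algebraic multiplicity 2; rank(Q − 5I) = 1, so geometric multiplicity = 1.
Geometric multiplicity < algebraic multiplicity, so Q is not diagonalizable.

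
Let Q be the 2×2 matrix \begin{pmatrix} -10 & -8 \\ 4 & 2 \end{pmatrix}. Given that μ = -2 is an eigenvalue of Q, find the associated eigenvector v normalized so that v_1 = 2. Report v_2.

Q + 2I = [[-8, -8], [4, 4]].
Solving (Q + 2I)v = 0 gives the eigenspace spanned by (2, -2).
With v_1 = 2, v = (2, -2), so v_2 = -2.

-2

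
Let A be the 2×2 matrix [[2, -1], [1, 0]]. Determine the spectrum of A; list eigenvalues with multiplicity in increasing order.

1, 1

Characteristic polynomial: p(r) = r^2 - 2r + 1 = (r - 1)^2.
Roots (with multiplicity): 1, 1.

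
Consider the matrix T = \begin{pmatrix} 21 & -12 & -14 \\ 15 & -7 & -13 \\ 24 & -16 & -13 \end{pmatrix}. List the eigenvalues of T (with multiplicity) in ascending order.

-5, 3, 3

Characteristic polynomial: p(λ) = λ^3 - λ^2 - 21λ + 45 = (λ - 3)^2(λ + 5).
Roots (with multiplicity): -5, 3, 3.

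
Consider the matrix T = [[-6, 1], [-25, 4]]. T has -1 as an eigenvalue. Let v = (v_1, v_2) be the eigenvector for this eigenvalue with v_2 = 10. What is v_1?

2

T + 1I = [[-5, 1], [-25, 5]].
Solving (T + 1I)v = 0 gives the eigenspace spanned by (2, 10).
With v_2 = 10, v = (2, 10), so v_1 = 2.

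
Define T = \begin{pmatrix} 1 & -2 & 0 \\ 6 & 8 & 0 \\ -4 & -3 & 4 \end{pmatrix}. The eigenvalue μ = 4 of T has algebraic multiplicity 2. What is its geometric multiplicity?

T − 4I = [[-3, -2, 0], [6, 4, 0], [-4, -3, 0]].
This matrix has rank 2, so its null space has dimension 3 − 2 = 1.

1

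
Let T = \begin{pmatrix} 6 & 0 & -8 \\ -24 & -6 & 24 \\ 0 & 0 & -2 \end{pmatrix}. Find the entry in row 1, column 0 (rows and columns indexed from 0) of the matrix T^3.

Characteristic polynomial: s^3 + 2s^2 - 36s - 72 = (s - 6)(s + 2)(s + 6), so the eigenvalues are -6, -2, 6.
s=6: eigenvector (1, -2, 0).
s=-6: eigenvector (0, 1, 0).
s=-2: eigenvector (1, 0, 1).
P = [[1, 0, 1], [-2, 1, 0], [0, 0, 1]], D = diag(6, -6, -2), P⁻¹ = [[1, 0, -1], [2, 1, -2], [0, 0, 1]].
T³ = P·diag(216, -216, -8)·P⁻¹ = [[216, 0, -224], [-864, -216, 864], [0, 0, -8]].
The requested entry is -864.

-864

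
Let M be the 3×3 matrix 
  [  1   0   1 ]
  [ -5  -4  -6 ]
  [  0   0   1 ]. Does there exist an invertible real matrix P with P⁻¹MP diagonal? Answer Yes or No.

No

Characteristic polynomial: p(s) = s^3 + 2s^2 - 7s + 4 = (s - 1)^2(s + 4).
s = 1 has algebraic multiplicity 2; rank(M − 1I) = 2, so geometric multiplicity = 1.
Geometric multiplicity < algebraic multiplicity, so M is not diagonalizable.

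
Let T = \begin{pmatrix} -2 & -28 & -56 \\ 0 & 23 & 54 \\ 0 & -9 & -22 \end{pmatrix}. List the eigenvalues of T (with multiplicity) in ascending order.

Characteristic polynomial: p(s) = s^3 + s^2 - 22s - 40 = (s - 5)(s + 2)(s + 4).
Roots (with multiplicity): -4, -2, 5.

-4, -2, 5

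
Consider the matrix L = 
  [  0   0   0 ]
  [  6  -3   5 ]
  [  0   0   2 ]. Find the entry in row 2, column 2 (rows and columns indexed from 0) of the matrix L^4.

16

Characteristic polynomial: t^3 + t^2 - 6t = t(t - 2)(t + 3), so the eigenvalues are -3, 0, 2.
t=0: eigenvector (1, 2, 0).
t=-3: eigenvector (0, 1, 0).
t=2: eigenvector (0, 1, 1).
P = [[1, 0, 0], [2, 1, 1], [0, 0, 1]], D = diag(0, -3, 2), P⁻¹ = [[1, 0, 0], [-2, 1, -1], [0, 0, 1]].
L⁴ = P·diag(0, 81, 16)·P⁻¹ = [[0, 0, 0], [-162, 81, -65], [0, 0, 16]].
The requested entry is 16.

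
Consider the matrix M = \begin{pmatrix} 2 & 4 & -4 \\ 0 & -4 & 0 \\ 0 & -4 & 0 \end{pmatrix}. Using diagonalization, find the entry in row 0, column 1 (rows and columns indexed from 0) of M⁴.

Characteristic polynomial: r^3 + 2r^2 - 8r = r(r - 2)(r + 4), so the eigenvalues are -4, 0, 2.
r=2: eigenvector (1, 0, 0).
r=-4: eigenvector (0, 1, 1).
r=0: eigenvector (2, 0, 1).
P = [[1, 0, 2], [0, 1, 0], [0, 1, 1]], D = diag(2, -4, 0), P⁻¹ = [[1, 2, -2], [0, 1, 0], [0, -1, 1]].
M⁴ = P·diag(16, 256, 0)·P⁻¹ = [[16, 32, -32], [0, 256, 0], [0, 256, 0]].
The requested entry is 32.

32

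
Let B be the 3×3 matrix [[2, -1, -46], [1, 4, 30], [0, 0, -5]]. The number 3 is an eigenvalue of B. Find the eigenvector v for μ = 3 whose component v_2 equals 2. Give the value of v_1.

B − 3I = [[-1, -1, -46], [1, 1, 30], [0, 0, -8]].
Solving (B − 3I)v = 0 gives the eigenspace spanned by (-2, 2, 0).
With v_2 = 2, v = (-2, 2, 0), so v_1 = -2.

-2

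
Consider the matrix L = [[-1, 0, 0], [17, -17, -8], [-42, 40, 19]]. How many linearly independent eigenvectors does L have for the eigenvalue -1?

1

L + 1I = [[0, 0, 0], [17, -16, -8], [-42, 40, 20]].
This matrix has rank 2, so its null space has dimension 3 − 2 = 1.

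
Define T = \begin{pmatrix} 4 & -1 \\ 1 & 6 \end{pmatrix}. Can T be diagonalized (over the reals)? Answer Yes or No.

No

Characteristic polynomial: p(r) = r^2 - 10r + 25 = (r - 5)^2.
r = 5 has algebraic multiplicity 2; rank(T − 5I) = 1, so geometric multiplicity = 1.
Geometric multiplicity < algebraic multiplicity, so T is not diagonalizable.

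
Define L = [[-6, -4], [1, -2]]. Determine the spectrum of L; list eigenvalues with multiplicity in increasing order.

Characteristic polynomial: p(r) = r^2 + 8r + 16 = (r + 4)^2.
Roots (with multiplicity): -4, -4.

-4, -4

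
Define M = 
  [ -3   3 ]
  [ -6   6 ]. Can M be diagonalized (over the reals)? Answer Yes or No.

Characteristic polynomial: p(λ) = λ^2 - 3λ = λ(λ - 3).
All 2 eigenvalues are distinct, so M is diagonalizable.

Yes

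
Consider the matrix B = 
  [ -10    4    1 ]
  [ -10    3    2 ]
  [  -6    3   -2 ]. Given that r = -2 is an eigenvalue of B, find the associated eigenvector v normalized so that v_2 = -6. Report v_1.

B + 2I = [[-8, 4, 1], [-10, 5, 2], [-6, 3, 0]].
Solving (B + 2I)v = 0 gives the eigenspace spanned by (-3, -6, 0).
With v_2 = -6, v = (-3, -6, 0), so v_1 = -3.

-3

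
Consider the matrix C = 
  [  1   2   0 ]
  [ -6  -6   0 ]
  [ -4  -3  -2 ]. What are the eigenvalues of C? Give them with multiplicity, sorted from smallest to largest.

Characteristic polynomial: p(t) = t^3 + 7t^2 + 16t + 12 = (t + 2)^2(t + 3).
Roots (with multiplicity): -3, -2, -2.

-3, -2, -2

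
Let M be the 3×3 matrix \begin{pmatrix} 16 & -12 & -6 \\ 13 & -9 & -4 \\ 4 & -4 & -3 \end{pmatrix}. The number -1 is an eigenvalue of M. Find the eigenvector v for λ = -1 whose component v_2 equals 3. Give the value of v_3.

-6

M + 1I = [[17, -12, -6], [13, -8, -4], [4, -4, -2]].
Solving (M + 1I)v = 0 gives the eigenspace spanned by (0, 3, -6).
With v_2 = 3, v = (0, 3, -6), so v_3 = -6.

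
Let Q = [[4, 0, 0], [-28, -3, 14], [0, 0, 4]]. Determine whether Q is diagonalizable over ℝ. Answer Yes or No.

Yes

Characteristic polynomial: p(s) = s^3 - 5s^2 - 8s + 48 = (s - 4)^2(s + 3).
s = 4 has algebraic multiplicity 2; rank(Q − 4I) = 1, so geometric multiplicity = 2.
Every eigenvalue has geometric = algebraic multiplicity, so Q is diagonalizable.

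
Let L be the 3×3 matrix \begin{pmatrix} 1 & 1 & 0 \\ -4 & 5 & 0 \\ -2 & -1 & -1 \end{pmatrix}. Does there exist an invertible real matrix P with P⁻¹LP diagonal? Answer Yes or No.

No

Characteristic polynomial: p(s) = s^3 - 5s^2 + 3s + 9 = (s - 3)^2(s + 1).
s = 3 has algebraic multiplicity 2; rank(L − 3I) = 2, so geometric multiplicity = 1.
Geometric multiplicity < algebraic multiplicity, so L is not diagonalizable.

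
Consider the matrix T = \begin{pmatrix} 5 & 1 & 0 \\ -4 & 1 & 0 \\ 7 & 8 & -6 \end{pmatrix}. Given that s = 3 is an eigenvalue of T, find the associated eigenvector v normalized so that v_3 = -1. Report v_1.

1

T − 3I = [[2, 1, 0], [-4, -2, 0], [7, 8, -9]].
Solving (T − 3I)v = 0 gives the eigenspace spanned by (1, -2, -1).
With v_3 = -1, v = (1, -2, -1), so v_1 = 1.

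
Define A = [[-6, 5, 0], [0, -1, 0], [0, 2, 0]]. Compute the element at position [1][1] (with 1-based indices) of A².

Characteristic polynomial: s^3 + 7s^2 + 6s = s(s + 1)(s + 6), so the eigenvalues are -6, -1, 0.
s=-6: eigenvector (1, 0, 0).
s=0: eigenvector (0, 0, 1).
s=-1: eigenvector (1, 1, -2).
P = [[1, 0, 1], [0, 0, 1], [0, 1, -2]], D = diag(-6, 0, -1), P⁻¹ = [[1, -1, 0], [0, 2, 1], [0, 1, 0]].
A² = P·diag(36, 0, 1)·P⁻¹ = [[36, -35, 0], [0, 1, 0], [0, -2, 0]].
The requested entry is 36.

36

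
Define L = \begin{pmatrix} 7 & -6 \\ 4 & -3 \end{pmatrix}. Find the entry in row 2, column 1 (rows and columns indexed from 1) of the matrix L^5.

484

Characteristic polynomial: s^2 - 4s + 3 = (s - 3)(s - 1), so the eigenvalues are 1, 3.
s=1: eigenvector (1, 1).
s=3: eigenvector (3, 2).
P = [[1, 3], [1, 2]], D = diag(1, 3), P⁻¹ = [[-2, 3], [1, -1]].
L⁵ = P·diag(1, 243)·P⁻¹ = [[727, -726], [484, -483]].
The requested entry is 484.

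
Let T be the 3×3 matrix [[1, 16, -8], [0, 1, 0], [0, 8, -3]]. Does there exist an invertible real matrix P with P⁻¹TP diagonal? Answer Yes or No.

Yes

Characteristic polynomial: p(s) = s^3 + s^2 - 5s + 3 = (s - 1)^2(s + 3).
s = 1 has algebraic multiplicity 2; rank(T − 1I) = 1, so geometric multiplicity = 2.
Every eigenvalue has geometric = algebraic multiplicity, so T is diagonalizable.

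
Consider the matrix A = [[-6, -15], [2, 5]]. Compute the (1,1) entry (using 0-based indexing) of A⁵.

5

Characteristic polynomial: s^2 + s = s(s + 1), so the eigenvalues are -1, 0.
s=0: eigenvector (-5, 2).
s=-1: eigenvector (-3, 1).
P = [[-5, -3], [2, 1]], D = diag(0, -1), P⁻¹ = [[1, 3], [-2, -5]].
A⁵ = P·diag(0, -1)·P⁻¹ = [[-6, -15], [2, 5]].
The requested entry is 5.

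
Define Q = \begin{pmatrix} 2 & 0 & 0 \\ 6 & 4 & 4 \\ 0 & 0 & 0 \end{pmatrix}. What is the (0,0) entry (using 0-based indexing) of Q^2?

Characteristic polynomial: t^3 - 6t^2 + 8t = t(t - 4)(t - 2), so the eigenvalues are 0, 2, 4.
t=4: eigenvector (0, 1, 0).
t=2: eigenvector (1, -3, 0).
t=0: eigenvector (0, -1, 1).
P = [[0, 1, 0], [1, -3, -1], [0, 0, 1]], D = diag(4, 2, 0), P⁻¹ = [[3, 1, 1], [1, 0, 0], [0, 0, 1]].
Q² = P·diag(16, 4, 0)·P⁻¹ = [[4, 0, 0], [36, 16, 16], [0, 0, 0]].
The requested entry is 4.

4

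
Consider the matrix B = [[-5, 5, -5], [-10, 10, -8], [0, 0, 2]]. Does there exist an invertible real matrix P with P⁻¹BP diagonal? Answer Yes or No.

Yes

Characteristic polynomial: p(r) = r^3 - 7r^2 + 10r = r(r - 5)(r - 2).
All 3 eigenvalues are distinct, so B is diagonalizable.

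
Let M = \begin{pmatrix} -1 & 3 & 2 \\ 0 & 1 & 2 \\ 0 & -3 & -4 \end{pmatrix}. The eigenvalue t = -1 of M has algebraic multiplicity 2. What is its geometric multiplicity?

1

M + 1I = [[0, 3, 2], [0, 2, 2], [0, -3, -3]].
This matrix has rank 2, so its null space has dimension 3 − 2 = 1.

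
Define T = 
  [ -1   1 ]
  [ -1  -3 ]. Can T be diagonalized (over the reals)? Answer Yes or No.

No

Characteristic polynomial: p(μ) = μ^2 + 4μ + 4 = (μ + 2)^2.
μ = -2 has algebraic multiplicity 2; rank(T + 2I) = 1, so geometric multiplicity = 1.
Geometric multiplicity < algebraic multiplicity, so T is not diagonalizable.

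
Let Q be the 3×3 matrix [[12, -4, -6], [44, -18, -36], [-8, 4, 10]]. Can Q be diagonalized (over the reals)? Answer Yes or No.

Characteristic polynomial: p(s) = s^3 - 4s^2 - 4s + 16 = (s - 4)(s - 2)(s + 2).
All 3 eigenvalues are distinct, so Q is diagonalizable.

Yes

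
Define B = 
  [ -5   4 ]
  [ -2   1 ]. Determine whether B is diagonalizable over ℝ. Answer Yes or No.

Yes

Characteristic polynomial: p(μ) = μ^2 + 4μ + 3 = (μ + 1)(μ + 3).
All 2 eigenvalues are distinct, so B is diagonalizable.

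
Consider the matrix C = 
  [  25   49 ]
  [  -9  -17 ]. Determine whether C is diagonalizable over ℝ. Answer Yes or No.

No

Characteristic polynomial: p(λ) = λ^2 - 8λ + 16 = (λ - 4)^2.
λ = 4 has algebraic multiplicity 2; rank(C − 4I) = 1, so geometric multiplicity = 1.
Geometric multiplicity < algebraic multiplicity, so C is not diagonalizable.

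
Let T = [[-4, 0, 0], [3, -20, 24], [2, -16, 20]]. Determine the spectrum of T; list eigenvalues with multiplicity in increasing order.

Characteristic polynomial: p(μ) = μ^3 + 4μ^2 - 16μ - 64 = (μ - 4)(μ + 4)^2.
Roots (with multiplicity): -4, -4, 4.

-4, -4, 4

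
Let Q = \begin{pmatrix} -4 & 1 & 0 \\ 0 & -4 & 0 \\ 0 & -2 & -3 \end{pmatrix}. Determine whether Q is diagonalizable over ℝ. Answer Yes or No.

No

Characteristic polynomial: p(t) = t^3 + 11t^2 + 40t + 48 = (t + 3)(t + 4)^2.
t = -4 has algebraic multiplicity 2; rank(Q + 4I) = 2, so geometric multiplicity = 1.
Geometric multiplicity < algebraic multiplicity, so Q is not diagonalizable.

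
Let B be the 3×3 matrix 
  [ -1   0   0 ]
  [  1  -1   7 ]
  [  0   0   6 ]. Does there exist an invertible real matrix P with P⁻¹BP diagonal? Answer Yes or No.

No

Characteristic polynomial: p(s) = s^3 - 4s^2 - 11s - 6 = (s - 6)(s + 1)^2.
s = -1 has algebraic multiplicity 2; rank(B + 1I) = 2, so geometric multiplicity = 1.
Geometric multiplicity < algebraic multiplicity, so B is not diagonalizable.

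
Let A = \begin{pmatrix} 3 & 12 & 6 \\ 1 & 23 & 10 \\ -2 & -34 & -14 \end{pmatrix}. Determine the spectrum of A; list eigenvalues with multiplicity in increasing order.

Characteristic polynomial: p(t) = t^3 - 12t^2 + 45t - 54 = (t - 6)(t - 3)^2.
Roots (with multiplicity): 3, 3, 6.

3, 3, 6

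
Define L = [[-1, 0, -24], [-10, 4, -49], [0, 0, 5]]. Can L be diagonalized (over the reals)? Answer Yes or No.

Characteristic polynomial: p(s) = s^3 - 8s^2 + 11s + 20 = (s - 5)(s - 4)(s + 1).
All 3 eigenvalues are distinct, so L is diagonalizable.

Yes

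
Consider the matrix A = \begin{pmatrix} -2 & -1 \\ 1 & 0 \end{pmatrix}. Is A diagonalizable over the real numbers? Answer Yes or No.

Characteristic polynomial: p(t) = t^2 + 2t + 1 = (t + 1)^2.
t = -1 has algebraic multiplicity 2; rank(A + 1I) = 1, so geometric multiplicity = 1.
Geometric multiplicity < algebraic multiplicity, so A is not diagonalizable.

No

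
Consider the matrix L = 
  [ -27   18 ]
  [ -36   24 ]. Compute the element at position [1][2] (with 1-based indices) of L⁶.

Characteristic polynomial: μ^2 + 3μ = μ(μ + 3), so the eigenvalues are -3, 0.
μ=-3: eigenvector (3, 4).
μ=0: eigenvector (-2, -3).
P = [[3, -2], [4, -3]], D = diag(-3, 0), P⁻¹ = [[3, -2], [4, -3]].
L⁶ = P·diag(729, 0)·P⁻¹ = [[6561, -4374], [8748, -5832]].
The requested entry is -4374.

-4374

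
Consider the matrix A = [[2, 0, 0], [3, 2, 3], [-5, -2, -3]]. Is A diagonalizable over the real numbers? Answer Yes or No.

Yes

Characteristic polynomial: p(μ) = μ^3 - μ^2 - 2μ = μ(μ - 2)(μ + 1).
All 3 eigenvalues are distinct, so A is diagonalizable.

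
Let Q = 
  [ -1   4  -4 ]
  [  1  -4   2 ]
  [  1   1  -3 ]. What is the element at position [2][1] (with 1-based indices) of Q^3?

7

Characteristic polynomial: t^3 + 8t^2 + 17t + 10 = (t + 1)(t + 2)(t + 5), so the eigenvalues are -5, -2, -1.
t=-1: eigenvector (1, 1, 1).
t=-2: eigenvector (0, 1, 1).
t=-5: eigenvector (1, -1, 0).
P = [[1, 0, 1], [1, 1, -1], [1, 1, 0]], D = diag(-1, -2, -5), P⁻¹ = [[1, 1, -1], [-1, -1, 2], [0, -1, 1]].
Q³ = P·diag(-1, -8, -125)·P⁻¹ = [[-1, 124, -124], [7, -118, 110], [7, 7, -15]].
The requested entry is 7.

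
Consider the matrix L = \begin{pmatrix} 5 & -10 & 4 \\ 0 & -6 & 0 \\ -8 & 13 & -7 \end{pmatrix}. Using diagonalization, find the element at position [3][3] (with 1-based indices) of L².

Characteristic polynomial: s^3 + 8s^2 + 9s - 18 = (s - 1)(s + 3)(s + 6), so the eigenvalues are -6, -3, 1.
s=-3: eigenvector (-1, 0, 2).
s=-6: eigenvector (2, 1, -3).
s=1: eigenvector (1, 0, -1).
P = [[-1, 2, 1], [0, 1, 0], [2, -3, -1]], D = diag(-3, -6, 1), P⁻¹ = [[1, 1, 1], [0, 1, 0], [2, -1, 1]].
L² = P·diag(9, 36, 1)·P⁻¹ = [[-7, 62, -8], [0, 36, 0], [16, -89, 17]].
The requested entry is 17.

17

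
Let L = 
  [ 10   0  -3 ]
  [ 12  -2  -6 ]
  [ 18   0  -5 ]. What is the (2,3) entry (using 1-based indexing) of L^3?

-18

Characteristic polynomial: r^3 - 3r^2 - 6r + 8 = (r - 4)(r - 1)(r + 2), so the eigenvalues are -2, 1, 4.
r=4: eigenvector (1, 0, 2).
r=-2: eigenvector (0, 1, 0).
r=1: eigenvector (1, -2, 3).
P = [[1, 0, 1], [0, 1, -2], [2, 0, 3]], D = diag(4, -2, 1), P⁻¹ = [[3, 0, -1], [-4, 1, 2], [-2, 0, 1]].
L³ = P·diag(64, -8, 1)·P⁻¹ = [[190, 0, -63], [36, -8, -18], [378, 0, -125]].
The requested entry is -18.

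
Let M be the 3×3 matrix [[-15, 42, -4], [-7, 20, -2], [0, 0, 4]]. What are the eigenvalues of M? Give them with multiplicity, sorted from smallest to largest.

-1, 4, 6

Characteristic polynomial: p(t) = t^3 - 9t^2 + 14t + 24 = (t - 6)(t - 4)(t + 1).
Roots (with multiplicity): -1, 4, 6.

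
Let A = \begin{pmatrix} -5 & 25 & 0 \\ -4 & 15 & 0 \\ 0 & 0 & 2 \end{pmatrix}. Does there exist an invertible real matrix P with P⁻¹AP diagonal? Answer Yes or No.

Characteristic polynomial: p(t) = t^3 - 12t^2 + 45t - 50 = (t - 5)^2(t - 2).
t = 5 has algebraic multiplicity 2; rank(A − 5I) = 2, so geometric multiplicity = 1.
Geometric multiplicity < algebraic multiplicity, so A is not diagonalizable.

No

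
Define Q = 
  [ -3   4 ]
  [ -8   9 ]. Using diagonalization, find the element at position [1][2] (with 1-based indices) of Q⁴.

Characteristic polynomial: s^2 - 6s + 5 = (s - 5)(s - 1), so the eigenvalues are 1, 5.
s=1: eigenvector (-1, -1).
s=5: eigenvector (1, 2).
P = [[-1, 1], [-1, 2]], D = diag(1, 5), P⁻¹ = [[-2, 1], [-1, 1]].
Q⁴ = P·diag(1, 625)·P⁻¹ = [[-623, 624], [-1248, 1249]].
The requested entry is 624.

624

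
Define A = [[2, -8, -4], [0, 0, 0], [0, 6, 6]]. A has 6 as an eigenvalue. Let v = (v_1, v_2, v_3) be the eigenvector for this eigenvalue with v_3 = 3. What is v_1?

-3

A − 6I = [[-4, -8, -4], [0, -6, 0], [0, 6, 0]].
Solving (A − 6I)v = 0 gives the eigenspace spanned by (-3, 0, 3).
With v_3 = 3, v = (-3, 0, 3), so v_1 = -3.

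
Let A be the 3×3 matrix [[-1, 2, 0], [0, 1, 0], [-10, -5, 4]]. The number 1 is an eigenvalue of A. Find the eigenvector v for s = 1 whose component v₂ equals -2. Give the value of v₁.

A − 1I = [[-2, 2, 0], [0, 0, 0], [-10, -5, 3]].
Solving (A − 1I)v = 0 gives the eigenspace spanned by (-2, -2, -10).
With v₂ = -2, v = (-2, -2, -10), so v₁ = -2.

-2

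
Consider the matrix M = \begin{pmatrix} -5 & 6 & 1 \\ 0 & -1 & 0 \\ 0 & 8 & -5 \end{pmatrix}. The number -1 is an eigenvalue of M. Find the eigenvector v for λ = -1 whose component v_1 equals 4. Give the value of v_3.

M + 1I = [[-4, 6, 1], [0, 0, 0], [0, 8, -4]].
Solving (M + 1I)v = 0 gives the eigenspace spanned by (4, 2, 4).
With v_1 = 4, v = (4, 2, 4), so v_3 = 4.

4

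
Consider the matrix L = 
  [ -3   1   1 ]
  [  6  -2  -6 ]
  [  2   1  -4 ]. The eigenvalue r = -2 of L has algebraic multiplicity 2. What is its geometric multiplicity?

L + 2I = [[-1, 1, 1], [6, 0, -6], [2, 1, -2]].
This matrix has rank 2, so its null space has dimension 3 − 2 = 1.

1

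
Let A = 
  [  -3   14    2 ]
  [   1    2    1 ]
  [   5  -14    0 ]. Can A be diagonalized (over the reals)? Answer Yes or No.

Characteristic polynomial: p(μ) = μ^3 + μ^2 - 16μ + 20 = (μ - 2)^2(μ + 5).
μ = 2 has algebraic multiplicity 2; rank(A − 2I) = 2, so geometric multiplicity = 1.
Geometric multiplicity < algebraic multiplicity, so A is not diagonalizable.

No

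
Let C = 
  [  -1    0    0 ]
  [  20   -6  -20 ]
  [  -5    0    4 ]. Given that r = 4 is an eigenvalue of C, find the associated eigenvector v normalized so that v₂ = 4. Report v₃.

C − 4I = [[-5, 0, 0], [20, -10, -20], [-5, 0, 0]].
Solving (C − 4I)v = 0 gives the eigenspace spanned by (0, 4, -2).
With v₂ = 4, v = (0, 4, -2), so v₃ = -2.

-2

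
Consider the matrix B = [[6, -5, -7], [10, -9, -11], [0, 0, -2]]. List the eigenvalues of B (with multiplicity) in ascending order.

Characteristic polynomial: p(λ) = λ^3 + 5λ^2 + 2λ - 8 = (λ - 1)(λ + 2)(λ + 4).
Roots (with multiplicity): -4, -2, 1.

-4, -2, 1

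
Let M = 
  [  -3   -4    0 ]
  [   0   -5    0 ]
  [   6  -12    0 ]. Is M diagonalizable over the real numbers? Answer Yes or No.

Yes

Characteristic polynomial: p(s) = s^3 + 8s^2 + 15s = s(s + 3)(s + 5).
All 3 eigenvalues are distinct, so M is diagonalizable.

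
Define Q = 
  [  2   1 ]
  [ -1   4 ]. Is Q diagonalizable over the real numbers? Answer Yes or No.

No

Characteristic polynomial: p(t) = t^2 - 6t + 9 = (t - 3)^2.
t = 3 has algebraic multiplicity 2; rank(Q − 3I) = 1, so geometric multiplicity = 1.
Geometric multiplicity < algebraic multiplicity, so Q is not diagonalizable.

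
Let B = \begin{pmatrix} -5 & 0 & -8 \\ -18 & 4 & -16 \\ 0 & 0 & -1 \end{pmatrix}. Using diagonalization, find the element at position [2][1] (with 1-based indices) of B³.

Characteristic polynomial: r^3 + 2r^2 - 19r - 20 = (r - 4)(r + 1)(r + 5), so the eigenvalues are -5, -1, 4.
r=4: eigenvector (0, 1, 0).
r=-5: eigenvector (1, 2, 0).
r=-1: eigenvector (-2, -4, 1).
P = [[0, 1, -2], [1, 2, -4], [0, 0, 1]], D = diag(4, -5, -1), P⁻¹ = [[-2, 1, 0], [1, 0, 2], [0, 0, 1]].
B³ = P·diag(64, -125, -1)·P⁻¹ = [[-125, 0, -248], [-378, 64, -496], [0, 0, -1]].
The requested entry is -378.

-378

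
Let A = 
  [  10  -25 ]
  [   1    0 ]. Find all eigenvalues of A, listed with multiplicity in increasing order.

5, 5

Characteristic polynomial: p(r) = r^2 - 10r + 25 = (r - 5)^2.
Roots (with multiplicity): 5, 5.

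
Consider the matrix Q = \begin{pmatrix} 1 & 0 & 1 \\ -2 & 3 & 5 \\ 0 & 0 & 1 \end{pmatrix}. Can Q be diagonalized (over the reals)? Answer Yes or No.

No

Characteristic polynomial: p(t) = t^3 - 5t^2 + 7t - 3 = (t - 3)(t - 1)^2.
t = 1 has algebraic multiplicity 2; rank(Q − 1I) = 2, so geometric multiplicity = 1.
Geometric multiplicity < algebraic multiplicity, so Q is not diagonalizable.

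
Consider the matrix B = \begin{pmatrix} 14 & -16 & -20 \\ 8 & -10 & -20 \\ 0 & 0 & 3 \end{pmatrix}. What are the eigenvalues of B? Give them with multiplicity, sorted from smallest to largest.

-2, 3, 6

Characteristic polynomial: p(t) = t^3 - 7t^2 + 36 = (t - 6)(t - 3)(t + 2).
Roots (with multiplicity): -2, 3, 6.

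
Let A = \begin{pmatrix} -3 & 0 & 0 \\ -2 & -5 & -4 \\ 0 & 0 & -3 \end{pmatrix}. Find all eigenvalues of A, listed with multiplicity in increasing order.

Characteristic polynomial: p(r) = r^3 + 11r^2 + 39r + 45 = (r + 3)^2(r + 5).
Roots (with multiplicity): -5, -3, -3.

-5, -3, -3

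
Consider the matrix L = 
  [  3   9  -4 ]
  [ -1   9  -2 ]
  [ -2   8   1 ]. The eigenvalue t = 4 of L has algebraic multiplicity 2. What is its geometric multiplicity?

1

L − 4I = [[-1, 9, -4], [-1, 5, -2], [-2, 8, -3]].
This matrix has rank 2, so its null space has dimension 3 − 2 = 1.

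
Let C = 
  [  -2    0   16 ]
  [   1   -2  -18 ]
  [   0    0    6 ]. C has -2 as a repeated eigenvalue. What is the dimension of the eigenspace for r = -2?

1

C + 2I = [[0, 0, 16], [1, 0, -18], [0, 0, 8]].
This matrix has rank 2, so its null space has dimension 3 − 2 = 1.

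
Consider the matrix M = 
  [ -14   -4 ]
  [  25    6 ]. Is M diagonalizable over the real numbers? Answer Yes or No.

No

Characteristic polynomial: p(r) = r^2 + 8r + 16 = (r + 4)^2.
r = -4 has algebraic multiplicity 2; rank(M + 4I) = 1, so geometric multiplicity = 1.
Geometric multiplicity < algebraic multiplicity, so M is not diagonalizable.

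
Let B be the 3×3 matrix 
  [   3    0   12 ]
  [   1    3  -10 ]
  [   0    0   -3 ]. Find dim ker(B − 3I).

1

B − 3I = [[0, 0, 12], [1, 0, -10], [0, 0, -6]].
This matrix has rank 2, so its null space has dimension 3 − 2 = 1.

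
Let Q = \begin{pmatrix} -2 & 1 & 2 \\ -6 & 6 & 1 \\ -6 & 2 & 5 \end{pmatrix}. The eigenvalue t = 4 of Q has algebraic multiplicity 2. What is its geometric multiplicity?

Q − 4I = [[-6, 1, 2], [-6, 2, 1], [-6, 2, 1]].
This matrix has rank 2, so its null space has dimension 3 − 2 = 1.

1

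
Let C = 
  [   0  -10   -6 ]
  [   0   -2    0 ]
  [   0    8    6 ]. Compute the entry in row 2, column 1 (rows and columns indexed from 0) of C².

32

Characteristic polynomial: λ^3 - 4λ^2 - 12λ = λ(λ - 6)(λ + 2), so the eigenvalues are -2, 0, 6.
λ=0: eigenvector (1, 0, 0).
λ=-2: eigenvector (2, 1, -1).
λ=6: eigenvector (-1, 0, 1).
P = [[1, 2, -1], [0, 1, 0], [0, -1, 1]], D = diag(0, -2, 6), P⁻¹ = [[1, -1, 1], [0, 1, 0], [0, 1, 1]].
C² = P·diag(0, 4, 36)·P⁻¹ = [[0, -28, -36], [0, 4, 0], [0, 32, 36]].
The requested entry is 32.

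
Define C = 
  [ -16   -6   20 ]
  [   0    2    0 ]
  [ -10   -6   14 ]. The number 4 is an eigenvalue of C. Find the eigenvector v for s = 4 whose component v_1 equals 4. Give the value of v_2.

C − 4I = [[-20, -6, 20], [0, -2, 0], [-10, -6, 10]].
Solving (C − 4I)v = 0 gives the eigenspace spanned by (4, 0, 4).
With v_1 = 4, v = (4, 0, 4), so v_2 = 0.

0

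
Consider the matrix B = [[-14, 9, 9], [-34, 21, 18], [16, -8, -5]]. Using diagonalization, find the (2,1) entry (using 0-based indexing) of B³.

Characteristic polynomial: r^3 - 2r^2 - 23r + 60 = (r - 4)(r - 3)(r + 5), so the eigenvalues are -5, 3, 4.
r=4: eigenvector (1, 2, 0).
r=3: eigenvector (0, 1, -1).
r=-5: eigenvector (-1, -2, 1).
P = [[1, 0, -1], [2, 1, -2], [0, -1, 1]], D = diag(4, 3, -5), P⁻¹ = [[-1, 1, 1], [-2, 1, 0], [-2, 1, 1]].
B³ = P·diag(64, 27, -125)·P⁻¹ = [[-314, 189, 189], [-682, 405, 378], [304, -152, -125]].
The requested entry is -152.

-152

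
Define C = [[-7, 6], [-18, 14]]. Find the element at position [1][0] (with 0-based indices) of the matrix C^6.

Characteristic polynomial: λ^2 - 7λ + 10 = (λ - 5)(λ - 2), so the eigenvalues are 2, 5.
λ=5: eigenvector (1, 2).
λ=2: eigenvector (-2, -3).
P = [[1, -2], [2, -3]], D = diag(5, 2), P⁻¹ = [[-3, 2], [-2, 1]].
C⁶ = P·diag(15625, 64)·P⁻¹ = [[-46619, 31122], [-93366, 62308]].
The requested entry is -93366.

-93366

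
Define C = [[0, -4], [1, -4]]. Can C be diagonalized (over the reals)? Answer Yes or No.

No

Characteristic polynomial: p(t) = t^2 + 4t + 4 = (t + 2)^2.
t = -2 has algebraic multiplicity 2; rank(C + 2I) = 1, so geometric multiplicity = 1.
Geometric multiplicity < algebraic multiplicity, so C is not diagonalizable.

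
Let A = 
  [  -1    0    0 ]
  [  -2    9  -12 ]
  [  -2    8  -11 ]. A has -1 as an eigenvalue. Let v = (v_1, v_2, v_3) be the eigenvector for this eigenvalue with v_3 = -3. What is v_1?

A + 1I = [[0, 0, 0], [-2, 10, -12], [-2, 8, -10]].
Solving (A + 1I)v = 0 gives the eigenspace spanned by (3, -3, -3).
With v_3 = -3, v = (3, -3, -3), so v_1 = 3.

3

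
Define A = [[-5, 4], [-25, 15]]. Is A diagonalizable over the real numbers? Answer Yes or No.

No

Characteristic polynomial: p(μ) = μ^2 - 10μ + 25 = (μ - 5)^2.
μ = 5 has algebraic multiplicity 2; rank(A − 5I) = 1, so geometric multiplicity = 1.
Geometric multiplicity < algebraic multiplicity, so A is not diagonalizable.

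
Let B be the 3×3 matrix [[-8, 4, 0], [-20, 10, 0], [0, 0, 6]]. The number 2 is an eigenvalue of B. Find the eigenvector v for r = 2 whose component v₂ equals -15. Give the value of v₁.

B − 2I = [[-10, 4, 0], [-20, 8, 0], [0, 0, 4]].
Solving (B − 2I)v = 0 gives the eigenspace spanned by (-6, -15, 0).
With v₂ = -15, v = (-6, -15, 0), so v₁ = -6.

-6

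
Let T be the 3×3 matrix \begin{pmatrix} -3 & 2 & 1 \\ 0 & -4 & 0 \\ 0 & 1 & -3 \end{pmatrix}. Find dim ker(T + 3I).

1

T + 3I = [[0, 2, 1], [0, -1, 0], [0, 1, 0]].
This matrix has rank 2, so its null space has dimension 3 − 2 = 1.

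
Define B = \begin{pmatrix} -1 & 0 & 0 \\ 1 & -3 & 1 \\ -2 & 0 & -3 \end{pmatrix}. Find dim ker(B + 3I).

1

B + 3I = [[2, 0, 0], [1, 0, 1], [-2, 0, 0]].
This matrix has rank 2, so its null space has dimension 3 − 2 = 1.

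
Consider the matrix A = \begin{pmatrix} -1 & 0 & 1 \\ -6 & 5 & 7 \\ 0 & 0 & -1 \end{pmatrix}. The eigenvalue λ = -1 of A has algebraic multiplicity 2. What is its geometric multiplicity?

1

A + 1I = [[0, 0, 1], [-6, 6, 7], [0, 0, 0]].
This matrix has rank 2, so its null space has dimension 3 − 2 = 1.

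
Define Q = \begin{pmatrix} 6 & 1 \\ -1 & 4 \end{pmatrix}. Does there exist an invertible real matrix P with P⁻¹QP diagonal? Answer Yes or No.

Characteristic polynomial: p(r) = r^2 - 10r + 25 = (r - 5)^2.
r = 5 has algebraic multiplicity 2; rank(Q − 5I) = 1, so geometric multiplicity = 1.
Geometric multiplicity < algebraic multiplicity, so Q is not diagonalizable.

No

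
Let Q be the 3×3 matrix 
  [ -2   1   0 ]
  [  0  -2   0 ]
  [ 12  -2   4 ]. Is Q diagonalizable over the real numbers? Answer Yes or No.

No

Characteristic polynomial: p(μ) = μ^3 - 12μ - 16 = (μ - 4)(μ + 2)^2.
μ = -2 has algebraic multiplicity 2; rank(Q + 2I) = 2, so geometric multiplicity = 1.
Geometric multiplicity < algebraic multiplicity, so Q is not diagonalizable.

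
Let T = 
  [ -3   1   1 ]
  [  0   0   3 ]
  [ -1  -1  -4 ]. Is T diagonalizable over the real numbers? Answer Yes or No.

Characteristic polynomial: p(s) = s^3 + 7s^2 + 16s + 12 = (s + 2)^2(s + 3).
s = -2 has algebraic multiplicity 2; rank(T + 2I) = 2, so geometric multiplicity = 1.
Geometric multiplicity < algebraic multiplicity, so T is not diagonalizable.

No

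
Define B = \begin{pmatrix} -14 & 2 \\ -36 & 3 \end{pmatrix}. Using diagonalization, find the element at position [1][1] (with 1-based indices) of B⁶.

294904

Characteristic polynomial: μ^2 + 11μ + 30 = (μ + 5)(μ + 6), so the eigenvalues are -6, -5.
μ=-6: eigenvector (1, 4).
μ=-5: eigenvector (2, 9).
P = [[1, 2], [4, 9]], D = diag(-6, -5), P⁻¹ = [[9, -2], [-4, 1]].
B⁶ = P·diag(46656, 15625)·P⁻¹ = [[294904, -62062], [1117116, -232623]].
The requested entry is 294904.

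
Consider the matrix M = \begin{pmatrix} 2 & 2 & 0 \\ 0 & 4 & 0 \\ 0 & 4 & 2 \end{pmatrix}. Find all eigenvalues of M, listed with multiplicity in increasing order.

2, 2, 4

Characteristic polynomial: p(μ) = μ^3 - 8μ^2 + 20μ - 16 = (μ - 4)(μ - 2)^2.
Roots (with multiplicity): 2, 2, 4.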